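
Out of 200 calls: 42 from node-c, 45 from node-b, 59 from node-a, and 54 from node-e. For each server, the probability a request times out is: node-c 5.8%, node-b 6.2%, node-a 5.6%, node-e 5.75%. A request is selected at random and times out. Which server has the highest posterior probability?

node-a

Prior × likelihood for each hypothesis:
  node-c: 0.21 × 0.058 = 0.01218
  node-b: 0.225 × 0.062 = 0.01395
  node-a: 0.295 × 0.056 = 0.01652
  node-e: 0.27 × 0.0575 = 0.015525
Normalizing constant = 0.058175.
Largest term belongs to node-a, so node-a is most probable.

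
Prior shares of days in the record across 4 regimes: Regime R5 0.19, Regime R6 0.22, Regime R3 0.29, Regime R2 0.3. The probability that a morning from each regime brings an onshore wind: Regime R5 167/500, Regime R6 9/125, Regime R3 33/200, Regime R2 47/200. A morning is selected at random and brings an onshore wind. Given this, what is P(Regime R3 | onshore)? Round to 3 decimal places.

0.242

Unnormalized posteriors (prior × likelihood):
  Regime R5: 0.19 × 0.334 = 0.06346
  Regime R6: 0.22 × 0.072 = 0.01584
  Regime R3: 0.29 × 0.165 = 0.04785
  Regime R2: 0.3 × 0.235 = 0.0705
Normalizing constant = 0.19765.
P(Regime R3 | evidence) = 0.04785 / 0.19765 ≈ 0.242.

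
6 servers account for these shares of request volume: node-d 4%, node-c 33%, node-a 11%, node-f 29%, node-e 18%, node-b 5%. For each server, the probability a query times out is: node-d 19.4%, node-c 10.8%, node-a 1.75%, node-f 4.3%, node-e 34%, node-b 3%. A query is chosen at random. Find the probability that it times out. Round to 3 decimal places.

0.120

Prior × likelihood for each hypothesis:
  node-d: 0.04 × 0.194 = 0.00776
  node-c: 0.33 × 0.108 = 0.03564
  node-a: 0.11 × 0.0175 = 0.001925
  node-f: 0.29 × 0.043 = 0.01247
  node-e: 0.18 × 0.34 = 0.0612
  node-b: 0.05 × 0.03 = 0.0015
P(timeout) = 0.00776 + 0.03564 + 0.001925 + 0.01247 + 0.0612 + 0.0015 = 0.120495 → 0.120.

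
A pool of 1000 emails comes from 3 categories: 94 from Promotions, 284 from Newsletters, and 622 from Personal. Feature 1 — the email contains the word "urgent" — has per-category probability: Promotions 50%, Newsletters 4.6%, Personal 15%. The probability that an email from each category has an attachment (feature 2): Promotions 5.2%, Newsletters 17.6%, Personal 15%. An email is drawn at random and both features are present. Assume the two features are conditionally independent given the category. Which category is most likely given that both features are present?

Prior × likelihood for each hypothesis:
  Promotions: 0.094 × 0.5 × 0.052 = 0.002444
  Newsletters: 0.284 × 0.046 × 0.176 = 0.002299264
  Personal: 0.622 × 0.15 × 0.15 = 0.013995
Total = 0.018738264.
Largest term belongs to Personal, so Personal is most probable.

Personal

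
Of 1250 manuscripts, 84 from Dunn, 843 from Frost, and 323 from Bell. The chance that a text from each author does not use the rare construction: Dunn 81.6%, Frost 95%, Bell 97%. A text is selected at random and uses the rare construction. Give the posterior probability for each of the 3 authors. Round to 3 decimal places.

Taking complements, P(rare-form | each) = Dunn 0.184, Frost 0.05, Bell 0.03.
Prior × likelihood for each hypothesis:
  Dunn: 0.0672 × 0.184 = 0.0123648
  Frost: 0.6744 × 0.05 = 0.03372
  Bell: 0.2584 × 0.03 = 0.007752
Normalizing constant = 0.0538368.
P(Dunn | rare-form) = 0.0123648/0.0538368 ≈ 0.230
P(Frost | rare-form) = 0.03372/0.0538368 ≈ 0.626
P(Bell | rare-form) = 0.007752/0.0538368 ≈ 0.144

Dunn 0.230, Frost 0.626, Bell 0.144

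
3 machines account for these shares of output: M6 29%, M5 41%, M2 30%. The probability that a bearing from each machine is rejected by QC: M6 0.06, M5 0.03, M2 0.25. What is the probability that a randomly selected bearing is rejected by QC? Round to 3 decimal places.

0.105

By Bayes' rule, posterior ∝ prior × likelihood:
  M6: 0.29 × 0.06 = 0.0174
  M5: 0.41 × 0.03 = 0.0123
  M2: 0.3 × 0.25 = 0.075
P(rejected) = 0.0174 + 0.0123 + 0.075 = 0.1047 → 0.105.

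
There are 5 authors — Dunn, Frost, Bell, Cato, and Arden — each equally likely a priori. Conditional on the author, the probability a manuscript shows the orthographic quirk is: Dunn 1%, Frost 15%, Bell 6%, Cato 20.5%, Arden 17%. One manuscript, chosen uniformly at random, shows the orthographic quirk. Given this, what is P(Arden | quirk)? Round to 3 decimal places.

0.286

Since the prior is uniform, the posterior is proportional to the likelihood:
  Dunn: 0.01
  Frost: 0.15
  Bell: 0.06
  Cato: 0.205
  Arden: 0.17
Sum = 0.595.
P(Arden | evidence) = 0.17 / 0.595 ≈ 0.286.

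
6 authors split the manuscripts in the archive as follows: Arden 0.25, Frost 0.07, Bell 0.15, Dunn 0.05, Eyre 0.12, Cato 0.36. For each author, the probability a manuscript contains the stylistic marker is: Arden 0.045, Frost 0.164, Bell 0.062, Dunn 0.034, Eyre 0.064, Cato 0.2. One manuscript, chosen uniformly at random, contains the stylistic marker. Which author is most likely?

Cato

Compute prior × likelihood for every hypothesis:
  Arden: 0.25 × 0.045 = 0.01125
  Frost: 0.07 × 0.164 = 0.01148
  Bell: 0.15 × 0.062 = 0.0093
  Dunn: 0.05 × 0.034 = 0.0017
  Eyre: 0.12 × 0.064 = 0.00768
  Cato: 0.36 × 0.2 = 0.072
Normalizing constant = 0.11341.
Largest term belongs to Cato, so Cato is most probable.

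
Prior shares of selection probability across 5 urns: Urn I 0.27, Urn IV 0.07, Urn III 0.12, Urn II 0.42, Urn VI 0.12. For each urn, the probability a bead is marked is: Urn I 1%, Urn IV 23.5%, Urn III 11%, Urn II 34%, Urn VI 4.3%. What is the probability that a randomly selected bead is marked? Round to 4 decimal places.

0.1803

Unnormalized posteriors (prior × likelihood):
  Urn I: 0.27 × 0.01 = 0.0027
  Urn IV: 0.07 × 0.235 = 0.01645
  Urn III: 0.12 × 0.11 = 0.0132
  Urn II: 0.42 × 0.34 = 0.1428
  Urn VI: 0.12 × 0.043 = 0.00516
P(marked) = 0.0027 + 0.01645 + 0.0132 + 0.1428 + 0.00516 = 0.18031 → 0.1803.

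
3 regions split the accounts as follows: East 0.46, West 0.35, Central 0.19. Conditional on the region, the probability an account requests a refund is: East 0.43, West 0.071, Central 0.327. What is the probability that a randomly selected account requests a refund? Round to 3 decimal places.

0.285

Unnormalized posteriors (prior × likelihood):
  East: 0.46 × 0.43 = 0.1978
  West: 0.35 × 0.071 = 0.02485
  Central: 0.19 × 0.327 = 0.06213
P(refund) = 0.1978 + 0.02485 + 0.06213 = 0.28478 → 0.285.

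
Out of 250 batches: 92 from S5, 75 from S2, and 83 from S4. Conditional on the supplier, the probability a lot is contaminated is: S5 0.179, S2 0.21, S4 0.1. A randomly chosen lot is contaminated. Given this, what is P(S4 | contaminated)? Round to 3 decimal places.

By Bayes' rule, posterior ∝ prior × likelihood:
  S5: 0.368 × 0.179 = 0.065872
  S2: 0.3 × 0.21 = 0.063
  S4: 0.332 × 0.1 = 0.0332
Normalizing constant = 0.162072.
P(S4 | evidence) = 0.0332 / 0.162072 ≈ 0.205.

0.205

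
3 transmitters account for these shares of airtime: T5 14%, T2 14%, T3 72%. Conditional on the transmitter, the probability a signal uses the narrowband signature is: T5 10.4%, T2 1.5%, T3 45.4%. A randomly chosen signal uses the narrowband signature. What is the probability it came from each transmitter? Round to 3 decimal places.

T5 0.042, T2 0.006, T3 0.952

Unnormalized posteriors (prior × likelihood):
  T5: 0.14 × 0.104 = 0.01456
  T2: 0.14 × 0.015 = 0.0021
  T3: 0.72 × 0.454 = 0.32688
Total = 0.34354.
P(T5 | narrowband) = 0.01456/0.34354 ≈ 0.042
P(T2 | narrowband) = 0.0021/0.34354 ≈ 0.006
P(T3 | narrowband) = 0.32688/0.34354 ≈ 0.952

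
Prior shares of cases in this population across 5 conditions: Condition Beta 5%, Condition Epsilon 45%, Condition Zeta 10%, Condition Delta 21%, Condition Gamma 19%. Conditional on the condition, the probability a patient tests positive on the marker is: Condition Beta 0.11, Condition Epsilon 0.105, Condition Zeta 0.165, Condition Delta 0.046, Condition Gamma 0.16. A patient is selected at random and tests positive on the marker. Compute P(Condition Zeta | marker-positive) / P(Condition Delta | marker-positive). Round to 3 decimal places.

Prior × likelihood for each hypothesis:
  Condition Beta: 0.05 × 0.11 = 0.0055
  Condition Epsilon: 0.45 × 0.105 = 0.04725
  Condition Zeta: 0.1 × 0.165 = 0.0165
  Condition Delta: 0.21 × 0.046 = 0.00966
  Condition Gamma: 0.19 × 0.16 = 0.0304
Total = 0.10931.
The ratio is 0.0165 / 0.00966 (the normalizer cancels) = 1.708.

1.708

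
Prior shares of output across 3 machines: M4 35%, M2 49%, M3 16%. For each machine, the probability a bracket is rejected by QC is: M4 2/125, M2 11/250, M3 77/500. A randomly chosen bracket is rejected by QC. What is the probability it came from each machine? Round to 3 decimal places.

M4 0.108, M2 0.416, M3 0.476

Compute prior × likelihood for every hypothesis:
  M4: 0.35 × 0.016 = 0.0056
  M2: 0.49 × 0.044 = 0.02156
  M3: 0.16 × 0.154 = 0.02464
Normalizing constant = 0.0518.
P(M4 | rejected) = 0.0056/0.0518 ≈ 0.108
P(M2 | rejected) = 0.02156/0.0518 ≈ 0.416
P(M3 | rejected) = 0.02464/0.0518 ≈ 0.476
(Check: 0.108+0.416+0.476 = 1.000.)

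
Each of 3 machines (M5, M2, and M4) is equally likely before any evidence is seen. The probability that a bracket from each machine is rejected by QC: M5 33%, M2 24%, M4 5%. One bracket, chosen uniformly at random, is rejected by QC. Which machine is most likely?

Since the prior is uniform, the posterior is proportional to the likelihood:
  M5: 0.33
  M2: 0.24
  M4: 0.05
Sum = 0.62.
Largest term belongs to M5, so M5 is most probable.

M5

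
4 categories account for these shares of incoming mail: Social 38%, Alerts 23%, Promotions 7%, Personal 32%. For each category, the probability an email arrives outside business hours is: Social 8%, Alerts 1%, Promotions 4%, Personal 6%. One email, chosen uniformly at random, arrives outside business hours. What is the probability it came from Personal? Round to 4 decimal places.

0.3510

Compute prior × likelihood for every hypothesis:
  Social: 0.38 × 0.08 = 0.0304
  Alerts: 0.23 × 0.01 = 0.0023
  Promotions: 0.07 × 0.04 = 0.0028
  Personal: 0.32 × 0.06 = 0.0192
Normalizing constant = 0.0547.
P(Personal | evidence) = 0.0192 / 0.0547 ≈ 0.3510.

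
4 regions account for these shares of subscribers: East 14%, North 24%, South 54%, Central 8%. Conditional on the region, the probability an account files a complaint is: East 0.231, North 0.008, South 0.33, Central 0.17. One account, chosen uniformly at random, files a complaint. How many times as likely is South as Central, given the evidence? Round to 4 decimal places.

Unnormalized posteriors (prior × likelihood):
  East: 0.14 × 0.231 = 0.03234
  North: 0.24 × 0.008 = 0.00192
  South: 0.54 × 0.33 = 0.1782
  Central: 0.08 × 0.17 = 0.0136
Normalizing constant = 0.22606.
The ratio is 0.1782 / 0.0136 (the normalizer cancels) = 13.1029.

13.1029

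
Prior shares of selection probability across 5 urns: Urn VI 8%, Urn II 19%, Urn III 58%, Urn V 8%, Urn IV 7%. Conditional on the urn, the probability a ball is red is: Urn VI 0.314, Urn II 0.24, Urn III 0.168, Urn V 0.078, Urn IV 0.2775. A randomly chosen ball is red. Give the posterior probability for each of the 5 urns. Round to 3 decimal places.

Prior × likelihood for each hypothesis:
  Urn VI: 0.08 × 0.314 = 0.02512
  Urn II: 0.19 × 0.24 = 0.0456
  Urn III: 0.58 × 0.168 = 0.09744
  Urn V: 0.08 × 0.078 = 0.00624
  Urn IV: 0.07 × 0.2775 = 0.019425
Total = 0.193825.
P(Urn VI | red) = 0.02512/0.193825 ≈ 0.130
P(Urn II | red) = 0.0456/0.193825 ≈ 0.235
P(Urn III | red) = 0.09744/0.193825 ≈ 0.503
P(Urn V | red) = 0.00624/0.193825 ≈ 0.032
P(Urn IV | red) = 0.019425/0.193825 ≈ 0.100

Urn VI 0.130, Urn II 0.235, Urn III 0.503, Urn V 0.032, Urn IV 0.100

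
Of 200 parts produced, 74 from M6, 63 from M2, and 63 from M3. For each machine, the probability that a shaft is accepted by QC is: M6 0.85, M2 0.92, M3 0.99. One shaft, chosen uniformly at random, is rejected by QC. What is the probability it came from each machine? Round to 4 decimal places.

M6 0.6619, M2 0.3005, M3 0.0376

Taking complements, P(rejected | each) = M6 0.15, M2 0.08, M3 0.01.
Unnormalized posteriors (prior × likelihood):
  M6: 0.37 × 0.15 = 0.0555
  M2: 0.315 × 0.08 = 0.0252
  M3: 0.315 × 0.01 = 0.00315
Total = 0.08385.
P(M6 | rejected) = 0.0555/0.08385 ≈ 0.6619
P(M2 | rejected) = 0.0252/0.08385 ≈ 0.3005
P(M3 | rejected) = 0.00315/0.08385 ≈ 0.0376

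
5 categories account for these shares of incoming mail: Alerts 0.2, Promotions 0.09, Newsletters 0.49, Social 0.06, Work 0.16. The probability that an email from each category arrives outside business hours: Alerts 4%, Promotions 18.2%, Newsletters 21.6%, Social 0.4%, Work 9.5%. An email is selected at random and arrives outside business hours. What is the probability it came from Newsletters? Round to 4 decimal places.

0.7266

By Bayes' rule, posterior ∝ prior × likelihood:
  Alerts: 0.2 × 0.04 = 0.008
  Promotions: 0.09 × 0.182 = 0.01638
  Newsletters: 0.49 × 0.216 = 0.10584
  Social: 0.06 × 0.004 = 0.00024
  Work: 0.16 × 0.095 = 0.0152
Normalizing constant = 0.14566.
P(Newsletters | evidence) = 0.10584 / 0.14566 ≈ 0.7266.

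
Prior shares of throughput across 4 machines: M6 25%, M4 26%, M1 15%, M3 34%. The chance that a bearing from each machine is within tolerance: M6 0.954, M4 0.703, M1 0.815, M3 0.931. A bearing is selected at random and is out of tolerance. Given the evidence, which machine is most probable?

Taking complements, P(oversize | each) = M6 0.046, M4 0.297, M1 0.185, M3 0.069.
By Bayes' rule, posterior ∝ prior × likelihood:
  M6: 0.25 × 0.046 = 0.0115
  M4: 0.26 × 0.297 = 0.07722
  M1: 0.15 × 0.185 = 0.02775
  M3: 0.34 × 0.069 = 0.02346
Total = 0.13993.
Largest term belongs to M4, so M4 is most probable.

M4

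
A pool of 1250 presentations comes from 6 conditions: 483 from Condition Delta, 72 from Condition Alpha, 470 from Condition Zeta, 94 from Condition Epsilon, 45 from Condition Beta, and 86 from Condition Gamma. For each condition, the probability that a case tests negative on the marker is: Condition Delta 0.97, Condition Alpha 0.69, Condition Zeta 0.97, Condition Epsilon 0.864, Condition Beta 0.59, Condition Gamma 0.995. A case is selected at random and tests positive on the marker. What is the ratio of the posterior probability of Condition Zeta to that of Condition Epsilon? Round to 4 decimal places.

Taking complements, P(marker-positive | each) = Condition Delta 0.03, Condition Alpha 0.31, Condition Zeta 0.03, Condition Epsilon 0.136, Condition Beta 0.41, Condition Gamma 0.005.
Unnormalized posteriors (prior × likelihood):
  Condition Delta: 0.3864 × 0.03 = 0.011592
  Condition Alpha: 0.0576 × 0.31 = 0.017856
  Condition Zeta: 0.376 × 0.03 = 0.01128
  Condition Epsilon: 0.0752 × 0.136 = 0.0102272
  Condition Beta: 0.036 × 0.41 = 0.01476
  Condition Gamma: 0.0688 × 0.005 = 0.000344
Total = 0.0660592.
The ratio is 0.01128 / 0.0102272 (the normalizer cancels) = 1.1029.

1.1029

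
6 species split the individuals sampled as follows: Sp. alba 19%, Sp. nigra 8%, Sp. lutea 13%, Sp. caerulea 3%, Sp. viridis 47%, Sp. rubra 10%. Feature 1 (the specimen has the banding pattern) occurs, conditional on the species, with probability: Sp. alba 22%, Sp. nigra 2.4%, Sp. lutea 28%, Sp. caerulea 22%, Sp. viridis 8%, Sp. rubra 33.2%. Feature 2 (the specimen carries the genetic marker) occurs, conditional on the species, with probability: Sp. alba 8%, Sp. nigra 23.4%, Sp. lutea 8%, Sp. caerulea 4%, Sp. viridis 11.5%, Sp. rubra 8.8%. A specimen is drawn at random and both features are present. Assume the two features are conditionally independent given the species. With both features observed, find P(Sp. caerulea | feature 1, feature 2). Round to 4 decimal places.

By Bayes' rule, posterior ∝ prior × likelihood:
  Sp. alba: 0.19 × 0.22 × 0.08 = 0.003344
  Sp. nigra: 0.08 × 0.024 × 0.234 = 0.00044928
  Sp. lutea: 0.13 × 0.28 × 0.08 = 0.002912
  Sp. caerulea: 0.03 × 0.22 × 0.04 = 0.000264
  Sp. viridis: 0.47 × 0.08 × 0.115 = 0.004324
  Sp. rubra: 0.1 × 0.332 × 0.088 = 0.0029216
Sum = 0.01421488.
P(Sp. caerulea | evidence) = 0.000264 / 0.01421488 ≈ 0.0186.

0.0186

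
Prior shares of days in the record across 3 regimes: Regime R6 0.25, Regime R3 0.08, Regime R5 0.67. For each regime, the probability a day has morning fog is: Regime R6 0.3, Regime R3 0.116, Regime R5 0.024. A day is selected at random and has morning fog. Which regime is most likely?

By Bayes' rule, posterior ∝ prior × likelihood:
  Regime R6: 0.25 × 0.3 = 0.075
  Regime R3: 0.08 × 0.116 = 0.00928
  Regime R5: 0.67 × 0.024 = 0.01608
Sum = 0.10036.
Largest term belongs to Regime R6, so Regime R6 is most probable.

Regime R6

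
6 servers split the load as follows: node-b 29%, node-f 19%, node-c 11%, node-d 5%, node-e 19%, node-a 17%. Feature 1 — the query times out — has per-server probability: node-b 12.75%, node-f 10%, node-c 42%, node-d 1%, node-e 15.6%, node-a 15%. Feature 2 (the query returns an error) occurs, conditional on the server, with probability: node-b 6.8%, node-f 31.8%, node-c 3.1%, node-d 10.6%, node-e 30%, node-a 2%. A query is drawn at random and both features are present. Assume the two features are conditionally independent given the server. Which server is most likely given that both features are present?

Prior × likelihood for each hypothesis:
  node-b: 0.29 × 0.1275 × 0.068 = 0.0025143
  node-f: 0.19 × 0.1 × 0.318 = 0.006042
  node-c: 0.11 × 0.42 × 0.031 = 0.0014322
  node-d: 0.05 × 0.01 × 0.106 = 0.000053
  node-e: 0.19 × 0.156 × 0.3 = 0.008892
  node-a: 0.17 × 0.15 × 0.02 = 0.00051
Total = 0.0194435.
Largest term belongs to node-e, so node-e is most probable.

node-e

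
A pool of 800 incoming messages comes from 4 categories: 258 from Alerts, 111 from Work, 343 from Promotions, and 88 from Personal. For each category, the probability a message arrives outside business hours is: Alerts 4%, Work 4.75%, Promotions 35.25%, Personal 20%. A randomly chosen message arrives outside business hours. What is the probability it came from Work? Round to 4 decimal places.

Prior × likelihood for each hypothesis:
  Alerts: 0.3225 × 0.04 = 0.0129
  Work: 0.13875 × 0.0475 = 0.006590625
  Promotions: 0.42875 × 0.3525 = 0.151134375
  Personal: 0.11 × 0.2 = 0.022
Total = 0.192625.
P(Work | evidence) = 0.006590625 / 0.192625 ≈ 0.0342.

0.0342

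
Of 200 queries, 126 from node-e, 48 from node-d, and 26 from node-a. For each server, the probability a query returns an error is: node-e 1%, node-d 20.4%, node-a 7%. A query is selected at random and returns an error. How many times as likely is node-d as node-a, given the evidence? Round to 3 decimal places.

5.380

Prior × likelihood for each hypothesis:
  node-e: 0.63 × 0.01 = 0.0063
  node-d: 0.24 × 0.204 = 0.04896
  node-a: 0.13 × 0.07 = 0.0091
Sum = 0.06436.
The ratio is 0.04896 / 0.0091 (the normalizer cancels) = 5.380.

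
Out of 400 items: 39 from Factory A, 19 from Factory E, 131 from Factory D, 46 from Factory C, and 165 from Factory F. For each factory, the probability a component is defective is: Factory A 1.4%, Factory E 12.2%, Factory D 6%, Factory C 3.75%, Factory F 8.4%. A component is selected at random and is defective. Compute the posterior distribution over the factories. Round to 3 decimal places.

By Bayes' rule, posterior ∝ prior × likelihood:
  Factory A: 0.0975 × 0.014 = 0.001365
  Factory E: 0.0475 × 0.122 = 0.005795
  Factory D: 0.3275 × 0.06 = 0.01965
  Factory C: 0.115 × 0.0375 = 0.0043125
  Factory F: 0.4125 × 0.084 = 0.03465
Normalizing constant = 0.0657725.
P(Factory A | defective) = 0.001365/0.0657725 ≈ 0.021
P(Factory E | defective) = 0.005795/0.0657725 ≈ 0.088
P(Factory D | defective) = 0.01965/0.0657725 ≈ 0.299
P(Factory C | defective) = 0.0043125/0.0657725 ≈ 0.066
P(Factory F | defective) = 0.03465/0.0657725 ≈ 0.527
(Check: 0.021+0.088+0.299+0.066+0.527 = 1.001.)

Factory A 0.021, Factory E 0.088, Factory D 0.299, Factory C 0.066, Factory F 0.527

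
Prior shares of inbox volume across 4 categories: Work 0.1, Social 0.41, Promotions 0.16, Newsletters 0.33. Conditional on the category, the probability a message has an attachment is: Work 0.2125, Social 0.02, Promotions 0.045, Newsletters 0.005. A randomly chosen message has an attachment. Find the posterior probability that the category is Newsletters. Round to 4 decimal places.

Unnormalized posteriors (prior × likelihood):
  Work: 0.1 × 0.2125 = 0.02125
  Social: 0.41 × 0.02 = 0.0082
  Promotions: 0.16 × 0.045 = 0.0072
  Newsletters: 0.33 × 0.005 = 0.00165
Normalizing constant = 0.0383.
P(Newsletters | evidence) = 0.00165 / 0.0383 ≈ 0.0431.

0.0431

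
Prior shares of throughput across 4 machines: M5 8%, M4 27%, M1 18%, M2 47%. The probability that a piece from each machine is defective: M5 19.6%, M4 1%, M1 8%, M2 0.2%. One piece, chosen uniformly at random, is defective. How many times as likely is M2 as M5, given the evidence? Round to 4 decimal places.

0.0599

Prior × likelihood for each hypothesis:
  M5: 0.08 × 0.196 = 0.01568
  M4: 0.27 × 0.01 = 0.0027
  M1: 0.18 × 0.08 = 0.0144
  M2: 0.47 × 0.002 = 0.00094
Sum = 0.03372.
The ratio is 0.00094 / 0.01568 (the normalizer cancels) = 0.0599.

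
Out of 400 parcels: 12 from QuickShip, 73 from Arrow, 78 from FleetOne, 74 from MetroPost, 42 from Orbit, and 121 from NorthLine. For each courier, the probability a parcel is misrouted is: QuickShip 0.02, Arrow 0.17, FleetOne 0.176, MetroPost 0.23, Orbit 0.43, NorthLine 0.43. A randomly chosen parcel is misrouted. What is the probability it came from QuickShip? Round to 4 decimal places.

0.0021

Prior × likelihood for each hypothesis:
  QuickShip: 0.03 × 0.02 = 0.0006
  Arrow: 0.1825 × 0.17 = 0.031025
  FleetOne: 0.195 × 0.176 = 0.03432
  MetroPost: 0.185 × 0.23 = 0.04255
  Orbit: 0.105 × 0.43 = 0.04515
  NorthLine: 0.3025 × 0.43 = 0.130075
Normalizing constant = 0.28372.
P(QuickShip | evidence) = 0.0006 / 0.28372 ≈ 0.0021.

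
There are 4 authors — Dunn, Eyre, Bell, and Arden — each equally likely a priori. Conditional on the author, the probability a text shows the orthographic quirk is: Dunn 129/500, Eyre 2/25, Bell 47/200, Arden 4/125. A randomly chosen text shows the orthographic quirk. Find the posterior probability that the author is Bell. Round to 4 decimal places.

Since the prior is uniform, the posterior is proportional to the likelihood:
  Dunn: 0.258
  Eyre: 0.08
  Bell: 0.235
  Arden: 0.032
Total = 0.605.
P(Bell | evidence) = 0.235 / 0.605 ≈ 0.3884.

0.3884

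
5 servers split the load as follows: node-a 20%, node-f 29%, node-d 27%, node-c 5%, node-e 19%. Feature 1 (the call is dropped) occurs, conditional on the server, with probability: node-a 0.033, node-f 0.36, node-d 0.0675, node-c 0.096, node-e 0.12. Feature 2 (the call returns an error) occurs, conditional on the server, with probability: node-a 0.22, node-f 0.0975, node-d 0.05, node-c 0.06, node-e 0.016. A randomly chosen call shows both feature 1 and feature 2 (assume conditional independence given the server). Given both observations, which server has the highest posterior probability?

Unnormalized posteriors (prior × likelihood):
  node-a: 0.2 × 0.033 × 0.22 = 0.001452
  node-f: 0.29 × 0.36 × 0.0975 = 0.010179
  node-d: 0.27 × 0.0675 × 0.05 = 0.00091125
  node-c: 0.05 × 0.096 × 0.06 = 0.000288
  node-e: 0.19 × 0.12 × 0.016 = 0.0003648
Total = 0.01319505.
Largest term belongs to node-f, so node-f is most probable.

node-f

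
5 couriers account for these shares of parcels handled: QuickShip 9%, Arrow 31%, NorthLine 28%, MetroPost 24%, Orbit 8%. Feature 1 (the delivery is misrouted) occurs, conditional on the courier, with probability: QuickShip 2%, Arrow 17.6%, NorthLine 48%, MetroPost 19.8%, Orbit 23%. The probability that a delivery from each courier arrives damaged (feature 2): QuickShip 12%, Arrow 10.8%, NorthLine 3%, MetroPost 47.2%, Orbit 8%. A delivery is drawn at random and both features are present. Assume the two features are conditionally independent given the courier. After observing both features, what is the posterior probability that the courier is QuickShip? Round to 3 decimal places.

0.006

By Bayes' rule, posterior ∝ prior × likelihood:
  QuickShip: 0.09 × 0.02 × 0.12 = 0.000216
  Arrow: 0.31 × 0.176 × 0.108 = 0.00589248
  NorthLine: 0.28 × 0.48 × 0.03 = 0.004032
  MetroPost: 0.24 × 0.198 × 0.472 = 0.02242944
  Orbit: 0.08 × 0.23 × 0.08 = 0.001472
Total = 0.03404192.
P(QuickShip | evidence) = 0.000216 / 0.03404192 ≈ 0.006.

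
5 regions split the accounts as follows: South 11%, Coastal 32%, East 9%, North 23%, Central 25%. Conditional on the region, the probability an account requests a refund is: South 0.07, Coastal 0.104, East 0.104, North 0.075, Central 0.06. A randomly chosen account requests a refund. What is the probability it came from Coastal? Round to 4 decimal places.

Compute prior × likelihood for every hypothesis:
  South: 0.11 × 0.07 = 0.0077
  Coastal: 0.32 × 0.104 = 0.03328
  East: 0.09 × 0.104 = 0.00936
  North: 0.23 × 0.075 = 0.01725
  Central: 0.25 × 0.06 = 0.015
Normalizing constant = 0.08259.
P(Coastal | evidence) = 0.03328 / 0.08259 ≈ 0.4030.

0.4030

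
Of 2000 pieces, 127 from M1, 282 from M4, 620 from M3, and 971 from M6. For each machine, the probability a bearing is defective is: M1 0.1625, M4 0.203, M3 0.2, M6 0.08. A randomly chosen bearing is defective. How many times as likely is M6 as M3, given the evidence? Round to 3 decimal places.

Compute prior × likelihood for every hypothesis:
  M1: 0.0635 × 0.1625 = 0.01031875
  M4: 0.141 × 0.203 = 0.028623
  M3: 0.31 × 0.2 = 0.062
  M6: 0.4855 × 0.08 = 0.03884
Sum = 0.13978175.
The ratio is 0.03884 / 0.062 (the normalizer cancels) = 0.626.

0.626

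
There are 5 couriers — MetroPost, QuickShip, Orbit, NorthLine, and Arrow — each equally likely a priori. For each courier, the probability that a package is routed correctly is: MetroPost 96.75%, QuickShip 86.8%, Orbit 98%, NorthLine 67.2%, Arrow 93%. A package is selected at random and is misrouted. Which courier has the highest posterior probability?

NorthLine

Taking complements, P(misrouted | each) = MetroPost 0.0325, QuickShip 0.132, Orbit 0.02, NorthLine 0.328, Arrow 0.07.
Since the prior is uniform, the posterior is proportional to the likelihood:
  MetroPost: 0.0325
  QuickShip: 0.132
  Orbit: 0.02
  NorthLine: 0.328
  Arrow: 0.07
Sum = 0.5825.
Largest term belongs to NorthLine, so NorthLine is most probable.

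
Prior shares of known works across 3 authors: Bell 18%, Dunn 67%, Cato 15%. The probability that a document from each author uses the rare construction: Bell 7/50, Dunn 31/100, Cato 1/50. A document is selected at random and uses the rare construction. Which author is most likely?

Dunn

Unnormalized posteriors (prior × likelihood):
  Bell: 0.18 × 0.14 = 0.0252
  Dunn: 0.67 × 0.31 = 0.2077
  Cato: 0.15 × 0.02 = 0.003
Sum = 0.2359.
Largest term belongs to Dunn, so Dunn is most probable.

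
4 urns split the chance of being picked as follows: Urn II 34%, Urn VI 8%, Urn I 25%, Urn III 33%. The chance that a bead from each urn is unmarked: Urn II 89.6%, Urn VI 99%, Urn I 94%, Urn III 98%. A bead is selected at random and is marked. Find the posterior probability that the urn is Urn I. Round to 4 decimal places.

0.2597

Taking complements, P(marked | each) = Urn II 0.104, Urn VI 0.01, Urn I 0.06, Urn III 0.02.
Unnormalized posteriors (prior × likelihood):
  Urn II: 0.34 × 0.104 = 0.03536
  Urn VI: 0.08 × 0.01 = 0.0008
  Urn I: 0.25 × 0.06 = 0.015
  Urn III: 0.33 × 0.02 = 0.0066
Normalizing constant = 0.05776.
P(Urn I | evidence) = 0.015 / 0.05776 ≈ 0.2597.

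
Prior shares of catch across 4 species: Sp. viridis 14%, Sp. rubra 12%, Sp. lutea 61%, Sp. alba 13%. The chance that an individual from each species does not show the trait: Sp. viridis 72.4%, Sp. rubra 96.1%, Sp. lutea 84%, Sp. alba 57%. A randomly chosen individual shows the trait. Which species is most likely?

Sp. lutea

Taking complements, P(trait | each) = Sp. viridis 0.276, Sp. rubra 0.039, Sp. lutea 0.16, Sp. alba 0.43.
Compute prior × likelihood for every hypothesis:
  Sp. viridis: 0.14 × 0.276 = 0.03864
  Sp. rubra: 0.12 × 0.039 = 0.00468
  Sp. lutea: 0.61 × 0.16 = 0.0976
  Sp. alba: 0.13 × 0.43 = 0.0559
Total = 0.19682.
Largest term belongs to Sp. lutea, so Sp. lutea is most probable.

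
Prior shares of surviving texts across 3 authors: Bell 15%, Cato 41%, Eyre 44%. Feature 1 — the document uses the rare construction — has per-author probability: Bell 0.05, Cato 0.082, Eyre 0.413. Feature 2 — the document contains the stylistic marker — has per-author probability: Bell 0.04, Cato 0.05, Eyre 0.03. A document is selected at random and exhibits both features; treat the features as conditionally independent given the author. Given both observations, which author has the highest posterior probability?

By Bayes' rule, posterior ∝ prior × likelihood:
  Bell: 0.15 × 0.05 × 0.04 = 0.0003
  Cato: 0.41 × 0.082 × 0.05 = 0.001681
  Eyre: 0.44 × 0.413 × 0.03 = 0.0054516
Normalizing constant = 0.0074326.
Largest term belongs to Eyre, so Eyre is most probable.

Eyre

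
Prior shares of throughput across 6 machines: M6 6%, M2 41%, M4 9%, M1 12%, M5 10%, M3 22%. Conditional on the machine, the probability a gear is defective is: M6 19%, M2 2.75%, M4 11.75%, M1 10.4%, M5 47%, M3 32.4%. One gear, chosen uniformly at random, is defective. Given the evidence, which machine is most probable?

M3

Compute prior × likelihood for every hypothesis:
  M6: 0.06 × 0.19 = 0.0114
  M2: 0.41 × 0.0275 = 0.011275
  M4: 0.09 × 0.1175 = 0.010575
  M1: 0.12 × 0.104 = 0.01248
  M5: 0.1 × 0.47 = 0.047
  M3: 0.22 × 0.324 = 0.07128
Sum = 0.16401.
Largest term belongs to M3, so M3 is most probable.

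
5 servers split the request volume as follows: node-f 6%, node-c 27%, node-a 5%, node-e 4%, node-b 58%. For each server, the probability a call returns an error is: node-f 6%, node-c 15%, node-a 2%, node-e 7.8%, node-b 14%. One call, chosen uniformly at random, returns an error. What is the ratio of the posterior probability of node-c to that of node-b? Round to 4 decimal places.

By Bayes' rule, posterior ∝ prior × likelihood:
  node-f: 0.06 × 0.06 = 0.0036
  node-c: 0.27 × 0.15 = 0.0405
  node-a: 0.05 × 0.02 = 0.001
  node-e: 0.04 × 0.078 = 0.00312
  node-b: 0.58 × 0.14 = 0.0812
Normalizing constant = 0.12942.
The ratio is 0.0405 / 0.0812 (the normalizer cancels) = 0.4988.

0.4988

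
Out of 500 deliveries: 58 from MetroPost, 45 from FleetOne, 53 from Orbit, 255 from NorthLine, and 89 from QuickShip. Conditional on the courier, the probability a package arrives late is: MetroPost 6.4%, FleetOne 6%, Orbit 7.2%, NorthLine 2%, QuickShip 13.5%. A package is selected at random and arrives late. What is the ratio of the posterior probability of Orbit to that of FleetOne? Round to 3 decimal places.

1.413

By Bayes' rule, posterior ∝ prior × likelihood:
  MetroPost: 0.116 × 0.064 = 0.007424
  FleetOne: 0.09 × 0.06 = 0.0054
  Orbit: 0.106 × 0.072 = 0.007632
  NorthLine: 0.51 × 0.02 = 0.0102
  QuickShip: 0.178 × 0.135 = 0.02403
Sum = 0.054686.
The ratio is 0.007632 / 0.0054 (the normalizer cancels) = 1.413.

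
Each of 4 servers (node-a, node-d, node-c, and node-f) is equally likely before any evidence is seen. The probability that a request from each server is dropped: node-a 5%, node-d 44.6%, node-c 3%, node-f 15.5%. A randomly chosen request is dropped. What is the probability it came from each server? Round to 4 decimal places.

Since the prior is uniform, the posterior is proportional to the likelihood:
  node-a: 0.05
  node-d: 0.446
  node-c: 0.03
  node-f: 0.155
Normalizing constant = 0.681.
P(node-a | dropped) = 0.05/0.681 ≈ 0.0734
P(node-d | dropped) = 0.446/0.681 ≈ 0.6549
P(node-c | dropped) = 0.03/0.681 ≈ 0.0441
P(node-f | dropped) = 0.155/0.681 ≈ 0.2276
(Check: 0.0734+0.6549+0.0441+0.2276 = 1.0000.)

node-a 0.0734, node-d 0.6549, node-c 0.0441, node-f 0.2276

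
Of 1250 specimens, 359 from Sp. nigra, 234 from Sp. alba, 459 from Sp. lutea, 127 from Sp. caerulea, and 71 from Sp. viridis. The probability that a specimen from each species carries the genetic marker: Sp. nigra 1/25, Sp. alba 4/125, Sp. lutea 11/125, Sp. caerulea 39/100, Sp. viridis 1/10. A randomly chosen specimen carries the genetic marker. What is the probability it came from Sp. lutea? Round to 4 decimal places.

0.3398

By Bayes' rule, posterior ∝ prior × likelihood:
  Sp. nigra: 0.2872 × 0.04 = 0.011488
  Sp. alba: 0.1872 × 0.032 = 0.0059904
  Sp. lutea: 0.3672 × 0.088 = 0.0323136
  Sp. caerulea: 0.1016 × 0.39 = 0.039624
  Sp. viridis: 0.0568 × 0.1 = 0.00568
Normalizing constant = 0.095096.
P(Sp. lutea | evidence) = 0.0323136 / 0.095096 ≈ 0.3398.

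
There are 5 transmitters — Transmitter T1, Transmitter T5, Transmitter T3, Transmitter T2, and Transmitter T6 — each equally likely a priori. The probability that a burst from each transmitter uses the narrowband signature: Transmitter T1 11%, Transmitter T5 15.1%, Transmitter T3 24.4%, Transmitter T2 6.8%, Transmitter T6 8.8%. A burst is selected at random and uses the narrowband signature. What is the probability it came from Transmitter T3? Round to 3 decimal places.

With a uniform prior (1/5 each), posterior ∝ likelihood:
  Transmitter T1: 0.11
  Transmitter T5: 0.151
  Transmitter T3: 0.244
  Transmitter T2: 0.068
  Transmitter T6: 0.088
Sum = 0.661.
P(Transmitter T3 | evidence) = 0.244 / 0.661 ≈ 0.369.

0.369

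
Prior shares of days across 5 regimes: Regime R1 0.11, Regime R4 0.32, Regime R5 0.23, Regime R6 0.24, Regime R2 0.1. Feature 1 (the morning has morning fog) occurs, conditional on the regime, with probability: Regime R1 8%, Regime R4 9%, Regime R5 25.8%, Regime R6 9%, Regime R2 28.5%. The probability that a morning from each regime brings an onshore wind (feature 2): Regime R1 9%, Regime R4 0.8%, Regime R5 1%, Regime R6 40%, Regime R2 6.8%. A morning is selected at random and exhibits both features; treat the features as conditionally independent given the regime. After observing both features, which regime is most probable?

Prior × likelihood for each hypothesis:
  Regime R1: 0.11 × 0.08 × 0.09 = 0.000792
  Regime R4: 0.32 × 0.09 × 0.008 = 0.0002304
  Regime R5: 0.23 × 0.258 × 0.01 = 0.0005934
  Regime R6: 0.24 × 0.09 × 0.4 = 0.00864
  Regime R2: 0.1 × 0.285 × 0.068 = 0.001938
Total = 0.0121938.
Largest term belongs to Regime R6, so Regime R6 is most probable.

Regime R6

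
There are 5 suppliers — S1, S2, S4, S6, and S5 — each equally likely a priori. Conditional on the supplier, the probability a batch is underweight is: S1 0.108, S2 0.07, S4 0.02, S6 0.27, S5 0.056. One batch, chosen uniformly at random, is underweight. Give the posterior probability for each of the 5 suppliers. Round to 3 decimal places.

Since the prior is uniform, the posterior is proportional to the likelihood:
  S1: 0.108
  S2: 0.07
  S4: 0.02
  S6: 0.27
  S5: 0.056
Total = 0.524.
P(S1 | underweight) = 0.108/0.524 ≈ 0.206
P(S2 | underweight) = 0.07/0.524 ≈ 0.134
P(S4 | underweight) = 0.02/0.524 ≈ 0.038
P(S6 | underweight) = 0.27/0.524 ≈ 0.515
P(S5 | underweight) = 0.056/0.524 ≈ 0.107
(Check: 0.206+0.134+0.038+0.515+0.107 = 1.000.)

S1 0.206, S2 0.134, S4 0.038, S6 0.515, S5 0.107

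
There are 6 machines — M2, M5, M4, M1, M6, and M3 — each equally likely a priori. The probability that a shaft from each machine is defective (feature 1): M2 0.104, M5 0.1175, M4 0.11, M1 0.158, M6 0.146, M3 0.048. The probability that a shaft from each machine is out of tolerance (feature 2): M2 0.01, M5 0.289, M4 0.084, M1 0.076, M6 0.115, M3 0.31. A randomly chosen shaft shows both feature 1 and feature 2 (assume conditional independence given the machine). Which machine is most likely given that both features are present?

M5

With a uniform prior (1/6 each), posterior ∝ likelihood:
  M2: 0.104 × 0.01 = 0.00104
  M5: 0.1175 × 0.289 = 0.0339575
  M4: 0.11 × 0.084 = 0.00924
  M1: 0.158 × 0.076 = 0.012008
  M6: 0.146 × 0.115 = 0.01679
  M3: 0.048 × 0.31 = 0.01488
Normalizing constant = 0.0879155.
Largest term belongs to M5, so M5 is most probable.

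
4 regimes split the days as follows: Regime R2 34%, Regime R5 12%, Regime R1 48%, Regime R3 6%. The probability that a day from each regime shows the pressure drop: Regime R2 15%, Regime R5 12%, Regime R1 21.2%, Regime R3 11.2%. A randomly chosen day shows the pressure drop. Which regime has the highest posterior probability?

Unnormalized posteriors (prior × likelihood):
  Regime R2: 0.34 × 0.15 = 0.051
  Regime R5: 0.12 × 0.12 = 0.0144
  Regime R1: 0.48 × 0.212 = 0.10176
  Regime R3: 0.06 × 0.112 = 0.00672
Total = 0.17388.
Largest term belongs to Regime R1, so Regime R1 is most probable.

Regime R1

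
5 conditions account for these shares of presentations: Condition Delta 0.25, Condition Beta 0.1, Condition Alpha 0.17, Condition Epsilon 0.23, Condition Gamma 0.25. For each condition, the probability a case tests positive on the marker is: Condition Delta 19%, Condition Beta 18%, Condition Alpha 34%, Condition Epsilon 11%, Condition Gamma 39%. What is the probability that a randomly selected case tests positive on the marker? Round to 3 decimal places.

0.246

Unnormalized posteriors (prior × likelihood):
  Condition Delta: 0.25 × 0.19 = 0.0475
  Condition Beta: 0.1 × 0.18 = 0.018
  Condition Alpha: 0.17 × 0.34 = 0.0578
  Condition Epsilon: 0.23 × 0.11 = 0.0253
  Condition Gamma: 0.25 × 0.39 = 0.0975
P(marker-positive) = 0.0475 + 0.018 + 0.0578 + 0.0253 + 0.0975 = 0.2461 → 0.246.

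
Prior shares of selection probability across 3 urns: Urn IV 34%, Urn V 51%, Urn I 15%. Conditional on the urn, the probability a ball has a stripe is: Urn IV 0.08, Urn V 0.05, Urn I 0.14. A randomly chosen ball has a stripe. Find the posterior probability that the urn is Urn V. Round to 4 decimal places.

0.3460

Compute prior × likelihood for every hypothesis:
  Urn IV: 0.34 × 0.08 = 0.0272
  Urn V: 0.51 × 0.05 = 0.0255
  Urn I: 0.15 × 0.14 = 0.021
Sum = 0.0737.
P(Urn V | evidence) = 0.0255 / 0.0737 ≈ 0.3460.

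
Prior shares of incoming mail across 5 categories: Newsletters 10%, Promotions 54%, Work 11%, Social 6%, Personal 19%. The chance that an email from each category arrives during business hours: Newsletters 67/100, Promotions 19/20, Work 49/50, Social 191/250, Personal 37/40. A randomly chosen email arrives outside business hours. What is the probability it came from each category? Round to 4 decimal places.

Taking complements, P(off-hours | each) = Newsletters 0.33, Promotions 0.05, Work 0.02, Social 0.236, Personal 0.075.
By Bayes' rule, posterior ∝ prior × likelihood:
  Newsletters: 0.1 × 0.33 = 0.033
  Promotions: 0.54 × 0.05 = 0.027
  Work: 0.11 × 0.02 = 0.0022
  Social: 0.06 × 0.236 = 0.01416
  Personal: 0.19 × 0.075 = 0.01425
Normalizing constant = 0.09061.
P(Newsletters | off-hours) = 0.033/0.09061 ≈ 0.3642
P(Promotions | off-hours) = 0.027/0.09061 ≈ 0.2980
P(Work | off-hours) = 0.0022/0.09061 ≈ 0.0243
P(Social | off-hours) = 0.01416/0.09061 ≈ 0.1563
P(Personal | off-hours) = 0.01425/0.09061 ≈ 0.1573
(Check: 0.3642+0.2980+0.0243+0.1563+0.1573 = 1.0001.)

Newsletters 0.3642, Promotions 0.2980, Work 0.0243, Social 0.1563, Personal 0.1573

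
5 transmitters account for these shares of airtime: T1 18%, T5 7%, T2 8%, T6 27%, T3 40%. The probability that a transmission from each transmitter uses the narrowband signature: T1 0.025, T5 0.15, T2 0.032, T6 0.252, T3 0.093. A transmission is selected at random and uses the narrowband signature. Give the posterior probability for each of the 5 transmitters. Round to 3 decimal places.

By Bayes' rule, posterior ∝ prior × likelihood:
  T1: 0.18 × 0.025 = 0.0045
  T5: 0.07 × 0.15 = 0.0105
  T2: 0.08 × 0.032 = 0.00256
  T6: 0.27 × 0.252 = 0.06804
  T3: 0.4 × 0.093 = 0.0372
Normalizing constant = 0.1228.
P(T1 | narrowband) = 0.0045/0.1228 ≈ 0.037
P(T5 | narrowband) = 0.0105/0.1228 ≈ 0.086
P(T2 | narrowband) = 0.00256/0.1228 ≈ 0.021
P(T6 | narrowband) = 0.06804/0.1228 ≈ 0.554
P(T3 | narrowband) = 0.0372/0.1228 ≈ 0.303
(Check: 0.037+0.086+0.021+0.554+0.303 = 1.001.)

T1 0.037, T5 0.086, T2 0.021, T6 0.554, T3 0.303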